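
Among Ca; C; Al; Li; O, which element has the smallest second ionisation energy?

Ca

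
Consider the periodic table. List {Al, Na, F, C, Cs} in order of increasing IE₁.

C is in period 2, group 14; F is in period 2, group 17; Na is in period 3, group 1; Al is in period 3, group 13; Cs is in period 6, group 1.
Removing the outermost electron gets harder across a period and easier down a group.
These span different periods and groups, so the two trends combine.
Na > Cs: they share group 1; the group trend gives Na the larger value.
Al > Na: both are in period 3; the period trend gives Al the larger value.
C > Al: both effects reinforce here, so C is clearly the higher of the two.
F > C: F lies to the right of C in period 2, so the across-period effect alone puts F higher.
For reference (kJ/mol): C 1086, F 1681, Na 496, Al 578, Cs 376.
So from lowest to highest: Cs < Na < Al < C < F.

Cs, Na, Al, C, F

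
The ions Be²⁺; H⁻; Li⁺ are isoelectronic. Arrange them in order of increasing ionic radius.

All of these have 2 electrons, so size is governed by nuclear charge alone: the more protons, the stronger the pull on the same electron cloud, and the smaller the ion.
Nuclear charges: Be²⁺ (Z=4), Li⁺ (Z=3), H⁻ (Z=1).
Smallest to largest: Be²⁺ < Li⁺ < H⁻.

Be²⁺ < Li⁺ < H⁻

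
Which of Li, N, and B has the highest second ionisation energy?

Li

After 1 electron has been removed, what remains? Li⁺ is the bare [He] core; N⁺ still has 4 valence electrons; B⁺ still has 2 valence electrons.
Core electrons are held far more tightly than valence electrons, so Li tops the IE_2 order.
Valence configurations: N⁺ [He]2s²2p², B⁺ [He]2s².
Approximate IE_2 values (kJ/mol): Li 7298, N 2856, B 2427.
Putting it together, IE_2: B < N < Li.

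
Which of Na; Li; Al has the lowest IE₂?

Al

Consider each +1 ion: Na⁺ is the bare [Ne] core; Li⁺ is the bare [He] core; Al⁺ still has 2 valence electrons.
Breaking into a closed-shell core is much more expensive than removing a leftover valence electron — Na and Li have the largest IE_2 here.
Tabulated IE_2 (kJ/mol): Na 4562, Li 7298, Al 1817.
Putting it together, IE_2: Al < Na < Li.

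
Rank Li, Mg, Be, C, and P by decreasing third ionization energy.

The third ionization energy removes an electron from the +2 ion. For each element: Li²⁺ is already 1 electron into the core; Mg²⁺ is the bare [Ne] core; Be²⁺ is the bare [He] core; C²⁺ still has 2 valence electrons; P²⁺ still has 3 valence electrons.
Breaking into a closed-shell core is much more expensive than removing a leftover valence electron — Mg, Li and Be have the largest IE_3 here.
Valence configurations: C²⁺ [He]2s², P²⁺ [Ne]3s²3p¹.
Tabulated IE_3 (kJ/mol): Li 11815, Mg 7733, Be 14849, C 4620, P 2914.
So the third ionization energies run P < C < Mg < Li < Be.

Be, Li, Mg, C, P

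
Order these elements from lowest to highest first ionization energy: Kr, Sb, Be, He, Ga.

IE₁ increases left→right with effective nuclear charge and decreases top→bottom as the valence shell moves farther out.
These span different periods and groups, so the two trends combine.
Sb > Ga: the two effects oppose for this pair; the across-period effect wins (831 vs 579 kJ/mol).
Be > Sb: period and group pull opposite ways; the down-group shift dominates (900 vs 831 kJ/mol).
Kr > Be: the two effects oppose for this pair; the across-period effect wins (1351 vs 900 kJ/mol).
He > Kr: He sits above Kr in group 18, so the down-group effect alone puts He higher.
Approximate values (kJ/mol): He 2372, Be 900, Ga 579, Kr 1351, Sb 831.
So from lowest to highest: Ga < Sb < Be < Kr < He.

Ga, Sb, Be, Kr, He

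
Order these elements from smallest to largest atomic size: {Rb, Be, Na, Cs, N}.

N < Be < Na < Rb < Cs

Be is in period 2, group 2; N is in period 2, group 15; Na is in period 3, group 1; Rb is in period 5, group 1; Cs is in period 6, group 1.
Atomic radius shrinks across a period as nuclear charge pulls the same shell inward, and grows down a group as new shells are added.
Here both period and group differ, so the two effects have to be weighed against each other.
Be > N: Be lies to the left of N in period 2, so the across-period effect alone puts Be larger.
Na > Be: both effects reinforce here, so Na is clearly the larger of the two.
Rb > Na: they share group 1; the group trend gives Rb the larger value.
Cs > Rb: they share group 1; the group trend gives Cs the larger value.
Approximate values (pm): Be 102, N 71, Na 155, Rb 210, Cs 232.
So from smallest to largest: N < Be < Na < Rb < Cs.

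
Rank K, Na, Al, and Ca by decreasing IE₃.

IE_3 is the cost of taking one more electron from the +2 cation: K²⁺ is already 1 electron into the core; Na²⁺ is already 1 electron into the core; Al²⁺ still has 1 valence electron; Ca²⁺ is the bare [Ar] core.
Core electrons are held far more tightly than valence electrons, so K, Ca and Na top the IE_3 order.
Tabulated IE_3 (kJ/mol): K 4420, Na 6910, Al 2745, Ca 4912.
Putting it together, IE_3: Al < K < Ca < Na.

Na, Ca, K, Al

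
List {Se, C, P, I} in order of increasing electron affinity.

C is in period 2, group 14; P is in period 3, group 15; Se is in period 4, group 16; I is in period 5, group 17.
EA tends to increase across a period and decrease down a group, though the pattern is less regular than for IE or radius.
These sit on a diagonal, where the across-period and down-group effects partly cancel.
C > P: the two effects oppose for this pair; the down-group effect wins (122 vs 72 kJ/mol).
Se > C: period and group pull opposite ways; the across-period shift dominates (195 vs 122 kJ/mol).
I > Se: period and group pull opposite ways; the across-period shift dominates (295 vs 195 kJ/mol).
Tabulated electron affinity (kJ/mol): C 122, P 72, Se 195, I 295.
So from lowest to highest: P < C < Se < I.

P, C, Se, I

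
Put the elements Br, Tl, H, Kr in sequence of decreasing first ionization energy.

Kr > H > Br > Tl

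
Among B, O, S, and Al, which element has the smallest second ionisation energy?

IE_2 is the cost of taking one more electron from the +1 cation: B⁺ still has 2 valence electrons; O⁺ still has 5 valence electrons; S⁺ still has 5 valence electrons; Al⁺ still has 2 valence electrons.
All are still removing valence electrons, so compare the +1 ions as you would atoms: IE_2 generally rises across a period (higher Z_eff) and falls down a group (larger shell), subject to the usual subshell exceptions.
Valence configurations: B⁺ [He]2s², O⁺ [He]2s²2p³, S⁺ [Ne]3s²3p³, Al⁺ [Ne]3s².
Approximate IE_2 values (kJ/mol): B 2427, O 3388, S 2252, Al 1817.
So the second ionization energies run Al < S < B < O.

Al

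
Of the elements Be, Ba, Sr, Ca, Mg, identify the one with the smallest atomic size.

Be is in period 2, group 2; Mg is in period 3, group 2; Ca is in period 4, group 2; Sr is in period 5, group 2; Ba is in period 6, group 2.
Radius decreases left→right (rising Z_eff, same n) and increases top→bottom (higher n).
All are in group 2, so atomic radius increases down the group.
The smallest atomic size among these belongs to Be.

Be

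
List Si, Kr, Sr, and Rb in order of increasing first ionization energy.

IE₁ increases left→right with effective nuclear charge and decreases top→bottom as the valence shell moves farther out.
Neither a single period nor a single group — weigh both effects.
Sr > Rb: Sr lies to the right of Rb in period 5, so the across-period effect alone puts Sr higher.
Si > Sr: both effects reinforce here, so Si is clearly the higher of the two.
Kr > Si: the two effects oppose for this pair; the across-period effect wins (1351 vs 786 kJ/mol).
For reference (kJ/mol): Si 786, Kr 1351, Rb 403, Sr 550.
So from lowest to highest: Rb < Sr < Si < Kr.

Rb < Sr < Si < Kr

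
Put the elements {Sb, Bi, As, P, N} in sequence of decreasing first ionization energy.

N > P > As > Sb > Bi

N is in period 2, group 15; P is in period 3, group 15; As is in period 4, group 15; Sb is in period 5, group 15; Bi is in period 6, group 15.
Removing the outermost electron gets harder across a period and easier down a group.
All are in group 15, so first ionization energy increases up the group.
So from highest to lowest: N > P > As > Sb > Bi.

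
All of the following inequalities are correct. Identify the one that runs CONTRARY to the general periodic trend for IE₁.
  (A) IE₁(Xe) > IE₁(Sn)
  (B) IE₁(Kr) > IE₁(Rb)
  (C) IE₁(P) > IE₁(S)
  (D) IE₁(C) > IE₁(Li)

The general trend: IE₁ increases across a period and decreases down a group.
(A) Xe (period 5, group 18) vs Sn (period 5, group 14): the stated order agrees with the simple trend.
(B) Kr (period 4, group 18) vs Rb (period 5, group 1): the stated order agrees with the simple trend.
(C) P (period 3, group 15) vs S (period 3, group 16): the stated order contradicts the simple trend.
(D) C (period 2, group 14) vs Li (period 2, group 1): the stated order agrees with the simple trend.
The exception is (C): S (3p⁴) ionizes more easily than half-filled P (3p³) because the paired 3p electron in S is pushed out by e⁻–e⁻ repulsion.

(C)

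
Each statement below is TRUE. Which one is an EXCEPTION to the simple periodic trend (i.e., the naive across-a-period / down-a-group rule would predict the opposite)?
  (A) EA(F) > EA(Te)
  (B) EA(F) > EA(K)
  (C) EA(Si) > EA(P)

The general trend: electron affinity increases across a period and decreases down a group.
(A) F (period 2, group 17) vs Te (period 5, group 16): the stated order agrees with the simple trend.
(B) F (period 2, group 17) vs K (period 4, group 1): the stated order agrees with the simple trend.
(C) Si (period 3, group 14) vs P (period 3, group 15): the stated order contradicts the simple trend.
The exception is (C): adding an electron to P's half-filled 3p³ is unfavourable, so Si (3p²) has the more exothermic EA.

(C)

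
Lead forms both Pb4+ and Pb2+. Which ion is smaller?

Pb4+

Both ions have Z = 82 protons, but Pb4+ has lost more electrons, so its remaining electrons feel a larger effective nuclear charge per electron and are pulled in more tightly.
Higher positive charge → smaller ion, so Pb2+ > Pb4+.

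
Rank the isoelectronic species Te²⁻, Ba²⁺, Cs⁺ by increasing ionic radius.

Ba²⁺ < Cs⁺ < Te²⁻

All of these have 54 electrons, so size is governed by nuclear charge alone: the more protons, the stronger the pull on the same electron cloud, and the smaller the ion.
Nuclear charges: Ba²⁺ (Z=56), Cs⁺ (Z=55), Te²⁻ (Z=52).
Smallest to largest: Ba²⁺ < Cs⁺ < Te²⁻.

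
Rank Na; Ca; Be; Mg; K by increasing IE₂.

Ca, Mg, Be, K, Na

The second ionization energy removes an electron from the +1 ion. For each element: Na⁺ is the bare [Ne] core; Ca⁺ still has 1 valence electron; Be⁺ still has 1 valence electron; Mg⁺ still has 1 valence electron; K⁺ is the bare [Ar] core.
Core electrons are held far more tightly than valence electrons, so K and Na top the IE_2 order.
Valence configurations: Ca⁺ [Ar]4s¹, Be⁺ [He]2s¹, Mg⁺ [Ne]3s¹.
Approximate IE_2 values (kJ/mol): Na 4562, Ca 1145, Be 1757, Mg 1451, K 3052.
Hence IE_2: Ca < Mg < Be < K < Na.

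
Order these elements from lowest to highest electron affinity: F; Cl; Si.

F is in period 2, group 17; Si is in period 3, group 14; Cl is in period 3, group 17.
EA tends to increase across a period and decrease down a group, though the pattern is less regular than for IE or radius.
Neither a single period nor a single group — weigh both effects.
F > Si: relative to Si, both the across-period and down-group shifts push F's electron affinity up.
Cl > F: this pair runs against the simple trend — see the exception note.
Note the exception: Cl has a higher electron affinity than F, contrary to the simple trend — F's small 2p subshell makes the incoming electron feel strong e⁻–e⁻ repulsion, so Cl actually releases more energy on gaining an electron.
Tabulated electron affinity (kJ/mol): F 328, Si 134, Cl 349.
So from lowest to highest: Si < F < Cl.

Si < F < Cl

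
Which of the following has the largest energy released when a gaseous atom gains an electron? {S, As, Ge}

S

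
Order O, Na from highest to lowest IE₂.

Na, O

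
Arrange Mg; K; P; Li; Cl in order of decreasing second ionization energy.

Li > K > Cl > P > Mg

The second ionization energy removes an electron from the +1 ion. For each element: Mg⁺ still has 1 valence electron; K⁺ is the bare [Ar] core; P⁺ still has 4 valence electrons; Li⁺ is the bare [He] core; Cl⁺ still has 6 valence electrons.
Core electrons are held far more tightly than valence electrons, so K and Li top the IE_2 order.
Valence configurations: Mg⁺ [Ne]3s¹, P⁺ [Ne]3s²3p², Cl⁺ [Ne]3s²3p⁴.
The numbers (kJ/mol): Mg 1451, K 3052, P 1907, Li 7298, Cl 2298.
So the second ionization energies run Mg < P < Cl < K < Li.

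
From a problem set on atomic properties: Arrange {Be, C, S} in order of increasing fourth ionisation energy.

S, C, Be

After 3 electrons have been removed, what remains? Be³⁺ is already 1 electron into the core; C³⁺ still has 1 valence electron; S³⁺ still has 3 valence electrons.
Core electrons are held far more tightly than valence electrons, so Be tops the IE_4 order.
Valence configurations: C³⁺ [He]2s¹, S³⁺ [Ne]3s²3p¹.
Tabulated IE_4 (kJ/mol): Be 21007, C 6223, S 4556.
Overall IE_4 order: S < C < Be.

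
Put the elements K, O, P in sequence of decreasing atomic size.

K > P > O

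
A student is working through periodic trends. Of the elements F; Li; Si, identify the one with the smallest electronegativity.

Li

Li is in period 2, group 1; F is in period 2, group 17; Si is in period 3, group 14.
Electronegativity increases across a period and decreases down a group, tracking effective nuclear charge and atomic size.
These span different periods and groups, so the two trends combine.
Si > Li: the two effects oppose for this pair; the across-period effect wins (1.90 vs 0.98).
F > Si: both effects reinforce here, so F is clearly the higher of the two.
Tabulated electronegativity (Pauling): Li 0.98, F 3.98, Si 1.90.
The smallest electronegativity among these belongs to Li.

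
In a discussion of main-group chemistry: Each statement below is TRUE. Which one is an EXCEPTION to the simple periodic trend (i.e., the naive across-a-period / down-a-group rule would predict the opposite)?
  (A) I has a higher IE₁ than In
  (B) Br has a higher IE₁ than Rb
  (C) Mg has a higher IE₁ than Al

(C)

The general trend: IE₁ increases across a period and decreases down a group.
(A) I (period 5, group 17) vs In (period 5, group 13): the stated order agrees with the simple trend.
(B) Br (period 4, group 17) vs Rb (period 5, group 1): the stated order agrees with the simple trend.
(C) Mg (period 3, group 2) vs Al (period 3, group 13): the stated order contradicts the simple trend.
The exception is (C): Al's single 3p electron is easier to remove than one from Mg's filled 3s².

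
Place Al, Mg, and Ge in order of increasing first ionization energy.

Al < Mg < Ge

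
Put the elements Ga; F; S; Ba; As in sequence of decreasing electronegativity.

F > S > As > Ga > Ba

F is in period 2, group 17; S is in period 3, group 16; Ga is in period 4, group 13; As is in period 4, group 15; Ba is in period 6, group 2.
Electronegativity increases across a period and decreases down a group, tracking effective nuclear charge and atomic size.
Neither a single period nor a single group — weigh both effects.
Ga > Ba: both effects reinforce here, so Ga is clearly the higher of the two.
As > Ga: As lies to the right of Ga in period 4, so the across-period effect alone puts As higher.
S > As: both effects reinforce here, so S is clearly the higher of the two.
F > S: relative to S, both the across-period and down-group shifts push F's electronegativity up.
For reference (Pauling): F 3.98, S 2.58, Ga 1.81, As 2.18, Ba 0.89.
So from highest to lowest: F > S > As > Ga > Ba.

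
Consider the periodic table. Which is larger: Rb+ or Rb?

Rb

Forming Rb+ removes 1 electron from Rb. Fewer electrons for the same nuclear charge means less shielding and a higher Z_eff on the remaining electrons, and for main-group metals the entire outer shell is lost.
A cation is smaller than its parent atom: Rb+ < Rb.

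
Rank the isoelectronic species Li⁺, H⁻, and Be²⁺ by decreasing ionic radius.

All of these have 2 electrons, so size is governed by nuclear charge alone: the more protons, the stronger the pull on the same electron cloud, and the smaller the ion.
Nuclear charges: Be²⁺ (Z=4), Li⁺ (Z=3), H⁻ (Z=1).
Largest to smallest: H⁻ > Li⁺ > Be²⁺.

H⁻, Li⁺, Be²⁺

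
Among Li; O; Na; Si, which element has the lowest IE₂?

Si

After 1 electron has been removed, what remains? Li⁺ is the bare [He] core; O⁺ still has 5 valence electrons; Na⁺ is the bare [Ne] core; Si⁺ still has 3 valence electrons.
Breaking into a closed-shell core is much more expensive than removing a leftover valence electron — Na and Li have the largest IE_2 here.
Valence configurations: O⁺ [He]2s²2p³, Si⁺ [Ne]3s²3p¹.
Tabulated IE_2 (kJ/mol): Li 7298, O 3388, Na 4562, Si 1577.
Overall IE_2 order: Si < O < Na < Li.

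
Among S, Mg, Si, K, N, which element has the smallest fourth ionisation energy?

Consider each +3 ion: S³⁺ still has 3 valence electrons; Mg³⁺ is already 1 electron into the core; Si³⁺ still has 1 valence electron; K³⁺ is already 2 electrons into the core; N³⁺ still has 2 valence electrons.
Usually core removal costs more than valence removal, but here the competition is close: a tightly held n=2 valence electron can cost more to remove than an n=3 core electron, so the actual values have to decide it.
Valence configurations: S³⁺ [Ne]3s²3p¹, Si³⁺ [Ne]3s¹, N³⁺ [He]2s².
Approximate IE_4 values (kJ/mol): S 4556, Mg 10543, Si 4356, K 5877, N 7475.
Putting it together, IE_4: Si < S < K < N < Mg.

Si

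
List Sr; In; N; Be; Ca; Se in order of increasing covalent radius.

N < Be < Se < In < Ca < Sr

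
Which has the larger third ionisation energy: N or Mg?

Mg

After 2 electrons have been removed, what remains? N²⁺ still has 3 valence electrons; Mg²⁺ is the bare [Ne] core.
Pulling an electron out of a noble-gas core costs far more than removing a remaining valence electron, so Mg sits at the high end of IE_3.
Approximate IE_3 values (kJ/mol): N 4578, Mg 7733.
Overall IE_3 order: N < Mg.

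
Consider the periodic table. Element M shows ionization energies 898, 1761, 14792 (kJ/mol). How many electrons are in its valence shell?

2

Look for the largest jump between consecutive ionization energies: IE3/IE2 ≈ 8.4, far larger than any earlier ratio.
That jump marks the point where a core electron is being removed. So the atom has 2 valence electrons.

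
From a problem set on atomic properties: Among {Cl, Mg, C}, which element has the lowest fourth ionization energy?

Consider each +3 ion: Cl³⁺ still has 4 valence electrons; Mg³⁺ is already 1 electron into the core; C³⁺ still has 1 valence electron.
Core electrons are held far more tightly than valence electrons, so Mg tops the IE_4 order.
Valence configurations: Cl³⁺ [Ne]3s²3p², C³⁺ [He]2s¹.
Approximate IE_4 values (kJ/mol): Cl 5159, Mg 10543, C 6223.
Overall IE_4 order: Cl < C < Mg.

Cl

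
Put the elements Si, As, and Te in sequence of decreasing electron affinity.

Te > Si > As

Adding an electron releases more energy for atoms nearer the top right (short of the noble gases).
These sit on a diagonal, where the across-period and down-group effects partly cancel.
Si > As: period and group pull opposite ways; the down-group shift dominates (134 vs 78 kJ/mol).
Te > Si: the two effects oppose for this pair; the across-period effect wins (190 vs 134 kJ/mol).
Tabulated electron affinity (kJ/mol): Si 134, As 78, Te 190.
So from highest to lowest: Te > Si > As.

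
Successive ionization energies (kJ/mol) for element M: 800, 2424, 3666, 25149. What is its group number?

Group 13

Look for the largest jump between consecutive ionization energies: IE4/IE3 ≈ 6.9, far larger than any earlier ratio.
That jump marks the point where a core electron is being removed. So the atom has 3 valence electrons.
A main-group element with 3 valence electrons is in group 13.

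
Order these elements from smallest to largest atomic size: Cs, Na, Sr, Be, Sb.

Be < Sb < Na < Sr < Cs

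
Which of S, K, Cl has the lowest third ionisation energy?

S

After 2 electrons have been removed, what remains? S²⁺ still has 4 valence electrons; K²⁺ is already 1 electron into the core; Cl²⁺ still has 5 valence electrons.
Breaking into a closed-shell core is much more expensive than removing a leftover valence electron — K has the largest IE_3 here.
Valence configurations: S²⁺ [Ne]3s²3p², Cl²⁺ [Ne]3s²3p³.
Approximate IE_3 values (kJ/mol): S 3357, K 4420, Cl 3822.
So the third ionization energies run S < Cl < K.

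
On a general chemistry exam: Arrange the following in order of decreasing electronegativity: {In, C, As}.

C > As > In

C is in period 2, group 14; As is in period 4, group 15; In is in period 5, group 13.
Electronegativity increases across a period and decreases down a group, tracking effective nuclear charge and atomic size.
Here both period and group differ, so the two effects have to be weighed against each other.
As > In: both effects reinforce here, so As is clearly the higher of the two.
C > As: the two effects oppose for this pair; the down-group effect wins (2.55 vs 2.18).
For reference (Pauling): C 2.55, As 2.18, In 1.78.
So from highest to lowest: C > As > In.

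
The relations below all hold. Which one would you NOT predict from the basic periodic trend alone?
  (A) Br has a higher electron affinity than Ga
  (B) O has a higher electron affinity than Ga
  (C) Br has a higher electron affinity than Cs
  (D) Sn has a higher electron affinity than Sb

(D)

The general trend: electron affinity increases across a period and decreases down a group.
(A) Br (period 4, group 17) vs Ga (period 4, group 13): the stated order agrees with the simple trend.
(B) O (period 2, group 16) vs Ga (period 4, group 13): the stated order agrees with the simple trend.
(C) Br (period 4, group 17) vs Cs (period 6, group 1): the stated order agrees with the simple trend.
(D) Sn (period 5, group 14) vs Sb (period 5, group 15): the stated order contradicts the simple trend.
The exception is (D): adding an electron to Sb's half-filled 5p³ is unfavourable, so Sn has the more exothermic EA.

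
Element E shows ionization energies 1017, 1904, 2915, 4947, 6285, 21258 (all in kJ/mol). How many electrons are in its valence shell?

5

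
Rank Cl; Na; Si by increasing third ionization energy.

IE_3 is the cost of taking one more electron from the +2 cation: Cl²⁺ still has 5 valence electrons; Na²⁺ is already 1 electron into the core; Si²⁺ still has 2 valence electrons.
Core electrons are held far more tightly than valence electrons, so Na tops the IE_3 order.
Valence configurations: Cl²⁺ [Ne]3s²3p³, Si²⁺ [Ne]3s².
Approximate IE_3 values (kJ/mol): Cl 3822, Na 6910, Si 3232.
So the third ionization energies run Si < Cl < Na.

Si < Cl < Na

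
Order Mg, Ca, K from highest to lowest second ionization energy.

K > Mg > Ca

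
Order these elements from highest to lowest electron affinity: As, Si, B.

B is in period 2, group 13; Si is in period 3, group 14; As is in period 4, group 15.
EA tends to increase across a period and decrease down a group, though the pattern is less regular than for IE or radius.
These sit on a diagonal, where the across-period and down-group effects partly cancel.
As > B: the two effects oppose for this pair; the across-period effect wins (78 vs 27 kJ/mol).
Si > As: the two effects oppose for this pair; the down-group effect wins (134 vs 78 kJ/mol).
Approximate values (kJ/mol): B 27, Si 134, As 78.
So from highest to lowest: Si > As > B.

Si > As > B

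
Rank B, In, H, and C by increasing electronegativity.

In < B < H < C

Smaller atoms with higher effective nuclear charge are more electronegative.
Neither a single period nor a single group — weigh both effects.
B > In: B sits above In in group 13, so the down-group effect alone puts B higher.
H > B: the two effects oppose for this pair; the down-group effect wins (2.20 vs 2.04).
C > H: period and group pull opposite ways; the across-period shift dominates (2.55 vs 2.20).
Approximate values (Pauling): H 2.20, B 2.04, C 2.55, In 1.78.
So from lowest to highest: In < B < H < C.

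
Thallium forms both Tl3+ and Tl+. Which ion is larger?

Tl+

Both ions have Z = 81 protons, but Tl3+ has lost more electrons, so its remaining electrons feel a larger effective nuclear charge per electron and are pulled in more tightly.
Higher positive charge → smaller ion, so Tl+ > Tl3+.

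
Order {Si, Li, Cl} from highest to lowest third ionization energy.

Li > Cl > Si

Consider each +2 ion: Si²⁺ still has 2 valence electrons; Li²⁺ is already 1 electron into the core; Cl²⁺ still has 5 valence electrons.
Pulling an electron out of a noble-gas core costs far more than removing a remaining valence electron, so Li sits at the high end of IE_3.
Valence configurations: Si²⁺ [Ne]3s², Cl²⁺ [Ne]3s²3p³.
The numbers (kJ/mol): Si 3232, Li 11815, Cl 3822.
Putting it together, IE_3: Si < Cl < Li.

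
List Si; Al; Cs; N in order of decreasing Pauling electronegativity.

N > Si > Al > Cs

Atoms toward the upper right of the periodic table pull bonding electrons most strongly.
Here both period and group differ, so the two effects have to be weighed against each other.
Al > Cs: both effects reinforce here, so Al is clearly the higher of the two.
Si > Al: Si lies to the right of Al in period 3, so the across-period effect alone puts Si higher.
N > Si: both effects reinforce here, so N is clearly the higher of the two.
Approximate values (Pauling): N 3.04, Al 1.61, Si 1.90, Cs 0.79.
So from highest to lowest: N > Si > Al > Cs.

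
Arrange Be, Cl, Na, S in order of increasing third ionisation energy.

Consider each +2 ion: Be²⁺ is the bare [He] core; Cl²⁺ still has 5 valence electrons; Na²⁺ is already 1 electron into the core; S²⁺ still has 4 valence electrons.
Breaking into a closed-shell core is much more expensive than removing a leftover valence electron — Na and Be have the largest IE_3 here.
Valence configurations: Cl²⁺ [Ne]3s²3p³, S²⁺ [Ne]3s²3p².
Approximate IE_3 values (kJ/mol): Be 14849, Cl 3822, Na 6910, S 3357.
Overall IE_3 order: S < Cl < Na < Be.

S < Cl < Na < Be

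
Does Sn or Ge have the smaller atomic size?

Ge

Ge is in period 4, group 14; Sn is in period 5, group 14.
Moving right in a period, electrons are added to the same shell under a stronger nuclear pull, so atoms get smaller; moving down, a new shell is opened and atoms get larger.
All are in group 14, so atomic radius increases down the group.
So Ge has the smaller atomic size (Ge < Sn).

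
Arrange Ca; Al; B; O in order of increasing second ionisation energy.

The second ionization energy removes an electron from the +1 ion. For each element: Ca⁺ still has 1 valence electron; Al⁺ still has 2 valence electrons; B⁺ still has 2 valence electrons; O⁺ still has 5 valence electrons.
All are still removing valence electrons, so compare the +1 ions as you would atoms: IE_2 generally rises across a period (higher Z_eff) and falls down a group (larger shell), subject to the usual subshell exceptions.
Valence configurations: Ca⁺ [Ar]4s¹, Al⁺ [Ne]3s², B⁺ [He]2s², O⁺ [He]2s²2p³.
Approximate IE_2 values (kJ/mol): Ca 1145, Al 1817, B 2427, O 3388.
So the second ionization energies run Ca < Al < B < O.

Ca, Al, B, O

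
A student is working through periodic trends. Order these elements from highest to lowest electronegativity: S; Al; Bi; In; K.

S > Bi > In > Al > K

EN rises left→right (higher Z_eff, smaller atoms) and falls top→bottom (larger, more shielded atoms).
These span different periods and groups, so the two trends combine.
Al > K: relative to K, both the across-period and down-group shifts push Al's electronegativity up.
In > Al: this pair runs against the simple trend — see the exception note.
Bi > In: the two effects oppose for this pair; the across-period effect wins (2.02 vs 1.78).
S > Bi: relative to Bi, both the across-period and down-group shifts push S's electronegativity up.
Note the exception: In has a higher electronegativity than Al, contrary to the simple trend — poor shielding by filled d (and f) subshells raises the heavier element's effective nuclear charge more than the simple down-group trend predicts.
Approximate values (Pauling): Al 1.61, S 2.58, K 0.82, In 1.78, Bi 2.02.
So from highest to lowest: S > Bi > In > Al > K.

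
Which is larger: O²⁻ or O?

Forming O²⁻ adds 2 electrons to O. More electron–electron repulsion in the same shell, with unchanged nuclear charge, lets the cloud expand.
An anion is larger than its parent atom: O²⁻ > O.

O²⁻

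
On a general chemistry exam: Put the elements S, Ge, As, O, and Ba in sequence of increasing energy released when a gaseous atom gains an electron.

Ba < As < Ge < O < S

O is in period 2, group 16; S is in period 3, group 16; Ge is in period 4, group 14; As is in period 4, group 15; Ba is in period 6, group 2.
Adding an electron releases more energy for atoms nearer the top right (short of the noble gases).
Here both period and group differ, so the two effects have to be weighed against each other.
As > Ba: both effects reinforce here, so As is clearly the higher of the two.
Ge > As: this pair runs against the simple trend — see the exception note.
O > Ge: both effects reinforce here, so O is clearly the higher of the two.
S > O: this pair runs against the simple trend — see the exception note.
Note the exception: Ge has a higher electron affinity than As, contrary to the simple trend — adding an electron to As's half-filled 4p³ is unfavourable, so Ge (4p²) has the more exothermic EA.
Note the exception: S has a higher electron affinity than O, contrary to the simple trend — the compact 2p subshell of O repels the added electron more than S's larger 3p does.
Approximate values (kJ/mol): O 141, S 200, Ge 119, As 78, Ba 14.
So from lowest to highest: Ba < As < Ge < O < S.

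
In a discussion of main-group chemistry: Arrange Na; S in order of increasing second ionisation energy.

S < Na

IE_2 is the cost of taking one more electron from the +1 cation: Na⁺ is the bare [Ne] core; S⁺ still has 5 valence electrons.
Pulling an electron out of a noble-gas core costs far more than removing a remaining valence electron, so Na sits at the high end of IE_2.
Tabulated IE_2 (kJ/mol): Na 4562, S 2252.
Overall IE_2 order: S < Na.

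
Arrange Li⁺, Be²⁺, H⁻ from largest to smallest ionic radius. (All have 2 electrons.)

H⁻, Li⁺, Be²⁺

All of these have 2 electrons, so size is governed by nuclear charge alone: the more protons, the stronger the pull on the same electron cloud, and the smaller the ion.
Nuclear charges: Be²⁺ (Z=4), Li⁺ (Z=3), H⁻ (Z=1).
Largest to smallest: H⁻ > Li⁺ > Be²⁺.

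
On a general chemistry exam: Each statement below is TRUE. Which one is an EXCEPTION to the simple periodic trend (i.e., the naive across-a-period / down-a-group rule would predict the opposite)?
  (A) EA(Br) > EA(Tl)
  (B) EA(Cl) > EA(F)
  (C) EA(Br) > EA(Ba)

The general trend: electron affinity increases across a period and decreases down a group.
(A) Br (period 4, group 17) vs Tl (period 6, group 13): the stated order agrees with the simple trend.
(B) Cl (period 3, group 17) vs F (period 2, group 17): the stated order contradicts the simple trend.
(C) Br (period 4, group 17) vs Ba (period 6, group 2): the stated order agrees with the simple trend.
The exception is (B): F's small 2p subshell makes the incoming electron feel strong e⁻–e⁻ repulsion, so Cl actually releases more energy on gaining an electron.

(B)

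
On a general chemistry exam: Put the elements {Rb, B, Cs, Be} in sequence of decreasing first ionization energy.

Be > B > Rb > Cs

Be is in period 2, group 2; B is in period 2, group 13; Rb is in period 5, group 1; Cs is in period 6, group 1.
IE₁ increases left→right with effective nuclear charge and decreases top→bottom as the valence shell moves farther out.
Neither a single period nor a single group — weigh both effects.
Rb > Cs: Rb sits above Cs in group 1, so the down-group effect alone puts Rb higher.
B > Rb: both effects reinforce here, so B is clearly the higher of the two.
Be > B: this pair runs against the simple trend — see the exception note.
Note the exception: Be has a higher first ionization energy than B, contrary to the simple trend — removing B's lone 2p electron is easier than breaking Be's filled 2s².
Approximate values (kJ/mol): Be 900, B 801, Rb 403, Cs 376.
So from highest to lowest: Be > B > Rb > Cs.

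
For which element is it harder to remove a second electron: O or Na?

Na

IE_2 is the cost of taking one more electron from the +1 cation: O⁺ still has 5 valence electrons; Na⁺ is the bare [Ne] core.
Breaking into a closed-shell core is much more expensive than removing a leftover valence electron — Na has the largest IE_2 here.
The numbers (kJ/mol): O 3388, Na 4562.
Overall IE_2 order: O < Na.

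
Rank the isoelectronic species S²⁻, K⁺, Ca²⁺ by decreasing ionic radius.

S²⁻, K⁺, Ca²⁺

All of these have 18 electrons, so size is governed by nuclear charge alone: the more protons, the stronger the pull on the same electron cloud, and the smaller the ion.
Nuclear charges: Ca²⁺ (Z=20), K⁺ (Z=19), S²⁻ (Z=16).
Largest to smallest: S²⁻ > K⁺ > Ca²⁺.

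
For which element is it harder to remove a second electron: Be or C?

IE_2 is the cost of taking one more electron from the +1 cation: Be⁺ still has 1 valence electron; C⁺ still has 3 valence electrons.
All are still removing valence electrons, so compare the +1 ions as you would atoms: IE_2 generally rises across a period (higher Z_eff) and falls down a group (larger shell), subject to the usual subshell exceptions.
Valence configurations: Be⁺ [He]2s¹, C⁺ [He]2s²2p¹.
Approximate IE_2 values (kJ/mol): Be 1757, C 2353.
Hence IE_2: Be < C.

C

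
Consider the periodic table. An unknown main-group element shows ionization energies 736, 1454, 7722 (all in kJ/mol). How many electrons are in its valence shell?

2

Look for the largest jump between consecutive ionization energies: IE3/IE2 ≈ 5.3, far larger than any earlier ratio.
That jump marks the point where a core electron is being removed. So the atom has 2 valence electrons.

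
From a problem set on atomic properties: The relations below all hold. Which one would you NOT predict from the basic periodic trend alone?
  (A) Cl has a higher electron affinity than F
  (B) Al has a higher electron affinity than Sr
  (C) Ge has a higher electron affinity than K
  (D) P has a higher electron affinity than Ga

The general trend: electron affinity increases across a period and decreases down a group.
(A) Cl (period 3, group 17) vs F (period 2, group 17): the stated order contradicts the simple trend.
(B) Al (period 3, group 13) vs Sr (period 5, group 2): the stated order agrees with the simple trend.
(C) Ge (period 4, group 14) vs K (period 4, group 1): the stated order agrees with the simple trend.
(D) P (period 3, group 15) vs Ga (period 4, group 13): the stated order agrees with the simple trend.
The exception is (A): F's small 2p subshell makes the incoming electron feel strong e⁻–e⁻ repulsion, so Cl actually releases more energy on gaining an electron.

(A)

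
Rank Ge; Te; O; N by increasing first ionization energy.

First ionization energy rises across a period (greater Z_eff holds electrons more tightly) and falls down a group (valence electrons are farther from the nucleus).
These span different periods and groups, so the two trends combine.
Te > Ge: the two effects oppose for this pair; the across-period effect wins (869 vs 762 kJ/mol).
O > Te: O sits above Te in group 16, so the down-group effect alone puts O higher.
N > O: this pair runs against the simple trend — see the exception note.
Note the exception: N has a higher first ionization energy than O, contrary to the simple trend — pairing an electron in O's 2p⁴ costs repulsion energy, so O ionizes more easily than half-filled N (2p³).
Approximate values (kJ/mol): N 1402, O 1314, Ge 762, Te 869.
So from lowest to highest: Ge < Te < O < N.

Ge < Te < O < N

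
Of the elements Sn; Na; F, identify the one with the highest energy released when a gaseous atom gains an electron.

EA tends to increase across a period and decrease down a group, though the pattern is less regular than for IE or radius.
These span different periods and groups, so the two trends combine.
Sn > Na: period and group pull opposite ways; the across-period shift dominates (107 vs 53 kJ/mol).
F > Sn: relative to Sn, both the across-period and down-group shifts push F's electron affinity up.
For reference (kJ/mol): F 328, Na 53, Sn 107.
The highest energy released when a gaseous atom gains an electron among these belongs to F.

F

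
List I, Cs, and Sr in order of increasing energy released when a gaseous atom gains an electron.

Sr, Cs, I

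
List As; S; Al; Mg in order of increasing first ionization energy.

Al < Mg < As < S

Mg is in period 3, group 2; Al is in period 3, group 13; S is in period 3, group 16; As is in period 4, group 15.
First ionization energy rises across a period (greater Z_eff holds electrons more tightly) and falls down a group (valence electrons are farther from the nucleus).
Here both period and group differ, so the two effects have to be weighed against each other.
Mg > Al: this pair runs against the simple trend — see the exception note.
As > Mg: period and group pull opposite ways; the across-period shift dominates (947 vs 738 kJ/mol).
S > As: both effects reinforce here, so S is clearly the higher of the two.
Note the exception: Mg has a higher first ionization energy than Al, contrary to the simple trend — Al's single 3p electron is easier to remove than one from Mg's filled 3s².
For reference (kJ/mol): Mg 738, Al 578, S 1000, As 947.
So from lowest to highest: Al < Mg < As < S.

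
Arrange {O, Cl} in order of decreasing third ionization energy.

IE_3 is the cost of taking one more electron from the +2 cation: O²⁺ still has 4 valence electrons; Cl²⁺ still has 5 valence electrons.
All are still removing valence electrons, so compare the +2 ions as you would atoms: IE_3 generally rises across a period (higher Z_eff) and falls down a group (larger shell), subject to the usual subshell exceptions.
Valence configurations: O²⁺ [He]2s²2p², Cl²⁺ [Ne]3s²3p³.
The numbers (kJ/mol): O 5300, Cl 3822.
Hence IE_3: Cl < O.

O > Cl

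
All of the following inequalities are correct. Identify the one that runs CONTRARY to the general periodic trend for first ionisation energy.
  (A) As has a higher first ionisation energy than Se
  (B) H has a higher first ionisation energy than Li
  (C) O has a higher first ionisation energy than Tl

The general trend: first ionisation energy increases across a period and decreases down a group.
(A) As (period 4, group 15) vs Se (period 4, group 16): the stated order contradicts the simple trend.
(B) H (period 1, group 1) vs Li (period 2, group 1): the stated order agrees with the simple trend.
(C) O (period 2, group 16) vs Tl (period 6, group 13): the stated order agrees with the simple trend.
The exception is (A): Se (4p⁴) ionizes more easily than half-filled As (4p³).

(A)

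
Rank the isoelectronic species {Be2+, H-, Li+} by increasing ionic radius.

All of these have 2 electrons, so size is governed by nuclear charge alone: the more protons, the stronger the pull on the same electron cloud, and the smaller the ion.
Nuclear charges: Be2+ (Z=4), Li+ (Z=3), H- (Z=1).
Smallest to largest: Be2+ < Li+ < H-.

Be2+, Li+, H-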